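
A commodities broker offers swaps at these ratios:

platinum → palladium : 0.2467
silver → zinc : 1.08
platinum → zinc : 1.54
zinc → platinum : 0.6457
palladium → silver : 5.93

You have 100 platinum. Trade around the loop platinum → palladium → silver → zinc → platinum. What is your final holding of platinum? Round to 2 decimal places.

100 platinum × 0.2467 = 24.67 palladium
24.67 palladium × 5.93 = 146.2931 silver
146.2931 silver × 1.08 = 157.996548 zinc
157.996548 zinc × 0.6457 = 102.0183710436 platinum

102.02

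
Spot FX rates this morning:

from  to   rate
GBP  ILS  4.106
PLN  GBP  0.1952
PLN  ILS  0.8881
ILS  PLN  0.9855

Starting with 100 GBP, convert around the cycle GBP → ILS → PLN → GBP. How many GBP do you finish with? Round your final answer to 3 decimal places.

78.987

100 GBP × 4.106 = 410.6 ILS
410.6 ILS × 0.9855 = 404.6463 PLN
404.6463 PLN × 0.1952 = 78.98695776 GBP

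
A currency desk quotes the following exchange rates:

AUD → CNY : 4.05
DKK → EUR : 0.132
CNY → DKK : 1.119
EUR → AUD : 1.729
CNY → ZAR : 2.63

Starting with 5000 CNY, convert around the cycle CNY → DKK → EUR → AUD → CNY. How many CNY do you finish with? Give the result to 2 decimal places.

5000 CNY × 1.119 = 5595 DKK
5595 DKK × 0.132 = 738.54 EUR
738.54 EUR × 1.729 = 1276.93566 AUD
1276.93566 AUD × 4.05 = 5171.589423 CNY

5171.59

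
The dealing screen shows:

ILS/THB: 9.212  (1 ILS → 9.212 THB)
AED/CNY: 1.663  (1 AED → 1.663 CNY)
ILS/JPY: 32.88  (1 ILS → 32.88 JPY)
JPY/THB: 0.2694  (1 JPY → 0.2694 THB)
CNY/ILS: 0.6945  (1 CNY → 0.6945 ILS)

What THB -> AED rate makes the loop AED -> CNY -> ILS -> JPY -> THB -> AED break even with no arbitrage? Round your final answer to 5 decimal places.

Known legs of the cycle: 1.663 × 0.6945 × 32.88 × 0.2694 = 10.230430268952
For no arbitrage the full-cycle product must be 1, so the missing rate is 1 / 10.230430268952 ≈ 0.0977476.

0.09775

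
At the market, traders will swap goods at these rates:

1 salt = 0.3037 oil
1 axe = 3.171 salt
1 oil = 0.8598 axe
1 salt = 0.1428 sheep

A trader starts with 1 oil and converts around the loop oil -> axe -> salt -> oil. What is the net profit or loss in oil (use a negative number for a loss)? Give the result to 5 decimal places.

1 oil × 0.8598 = 0.8598 axe
0.8598 axe × 3.171 = 2.7264258 salt
2.7264258 salt × 0.3037 = 0.82801551546 oil
Net change: 0.82801551546 − 1 = -0.17198448454 oil

-0.17198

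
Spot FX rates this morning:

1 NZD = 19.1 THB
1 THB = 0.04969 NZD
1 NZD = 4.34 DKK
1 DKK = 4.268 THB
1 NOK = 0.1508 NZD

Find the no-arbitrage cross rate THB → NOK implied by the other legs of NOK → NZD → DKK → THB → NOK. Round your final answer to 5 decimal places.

0.35800

Known legs of the cycle: 0.1508 × 4.34 × 4.268 = 2.793286496
For no arbitrage the full-cycle product must be 1, so the missing rate is 1 / 2.793286496 ≈ 0.3580012.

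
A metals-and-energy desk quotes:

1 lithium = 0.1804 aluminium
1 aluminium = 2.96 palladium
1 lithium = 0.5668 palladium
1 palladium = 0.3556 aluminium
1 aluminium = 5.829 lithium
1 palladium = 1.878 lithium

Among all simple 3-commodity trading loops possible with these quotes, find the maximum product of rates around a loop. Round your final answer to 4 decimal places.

1.1749

aluminium→lithium→palladium→aluminium: 5.829 × 0.5668 × 0.3556 = 1.17486
aluminium→palladium→lithium→aluminium: 2.96 × 1.878 × 0.1804 = 1.00282
Maximum is aluminium→lithium→palladium→aluminium at 1.1749; arbitrage exists.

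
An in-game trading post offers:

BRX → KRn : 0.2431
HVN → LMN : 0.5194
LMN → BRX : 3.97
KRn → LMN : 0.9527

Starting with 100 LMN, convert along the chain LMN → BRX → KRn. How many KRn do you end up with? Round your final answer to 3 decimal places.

100 LMN × 3.97 = 397 BRX
397 BRX × 0.2431 = 96.5107 KRn

96.511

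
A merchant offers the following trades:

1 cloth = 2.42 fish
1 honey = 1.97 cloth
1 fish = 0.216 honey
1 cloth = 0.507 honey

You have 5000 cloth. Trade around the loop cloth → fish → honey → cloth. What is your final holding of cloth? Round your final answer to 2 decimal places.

5148.79

5000 cloth × 2.42 = 12100 fish
12100 fish × 0.216 = 2613.6 honey
2613.6 honey × 1.97 = 5148.792 cloth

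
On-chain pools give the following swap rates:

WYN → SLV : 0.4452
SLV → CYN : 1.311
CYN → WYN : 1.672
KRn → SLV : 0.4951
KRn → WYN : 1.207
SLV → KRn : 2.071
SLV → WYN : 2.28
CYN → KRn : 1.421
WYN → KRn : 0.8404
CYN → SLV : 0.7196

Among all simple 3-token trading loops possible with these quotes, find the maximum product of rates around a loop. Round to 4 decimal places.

1.1129

KRn→WYN→SLV→KRn: 1.207 × 0.4452 × 2.071 = 1.11287
SLV→CYN→WYN→SLV: 1.311 × 1.672 × 0.4452 = 0.97587
KRn→SLV→WYN→KRn: 0.4951 × 2.28 × 0.8404 = 0.94867
KRn→SLV→CYN→KRn: 0.4951 × 1.311 × 1.421 = 0.92234
Maximum is KRn→WYN→SLV→KRn at 1.1129; arbitrage exists.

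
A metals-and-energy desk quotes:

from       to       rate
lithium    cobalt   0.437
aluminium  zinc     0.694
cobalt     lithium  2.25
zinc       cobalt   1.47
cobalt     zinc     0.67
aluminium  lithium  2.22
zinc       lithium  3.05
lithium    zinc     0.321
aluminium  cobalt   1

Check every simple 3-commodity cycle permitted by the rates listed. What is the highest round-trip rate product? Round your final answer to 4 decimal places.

1.0617

cobalt→lithium→zinc→cobalt: 2.25 × 0.321 × 1.47 = 1.06171
cobalt→zinc→lithium→cobalt: 0.67 × 3.05 × 0.437 = 0.89301
Maximum is cobalt→lithium→zinc→cobalt at 1.0617; arbitrage exists.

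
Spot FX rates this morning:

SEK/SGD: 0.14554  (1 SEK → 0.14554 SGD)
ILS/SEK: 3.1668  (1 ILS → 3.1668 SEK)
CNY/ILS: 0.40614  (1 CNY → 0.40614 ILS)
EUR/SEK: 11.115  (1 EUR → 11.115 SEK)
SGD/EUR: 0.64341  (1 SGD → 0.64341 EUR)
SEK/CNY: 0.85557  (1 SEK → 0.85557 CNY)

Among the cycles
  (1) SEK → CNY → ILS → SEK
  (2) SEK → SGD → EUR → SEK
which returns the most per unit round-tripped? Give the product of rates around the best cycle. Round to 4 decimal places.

(1) 0.85557 × 0.40614 × 3.1668 = 1.10040
(2) 0.14554 × 0.64341 × 11.115 = 1.04083
Highest is cycle (1) at 1.1004 (>1, arbitrage).

1.1004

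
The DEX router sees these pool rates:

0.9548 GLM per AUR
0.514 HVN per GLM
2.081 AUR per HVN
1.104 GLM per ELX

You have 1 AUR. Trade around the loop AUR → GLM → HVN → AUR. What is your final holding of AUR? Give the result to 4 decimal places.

1.0213

1 AUR × 0.9548 = 0.9548 GLM
0.9548 GLM × 0.514 = 0.4907672 HVN
0.4907672 HVN × 2.081 = 1.0212865432 AUR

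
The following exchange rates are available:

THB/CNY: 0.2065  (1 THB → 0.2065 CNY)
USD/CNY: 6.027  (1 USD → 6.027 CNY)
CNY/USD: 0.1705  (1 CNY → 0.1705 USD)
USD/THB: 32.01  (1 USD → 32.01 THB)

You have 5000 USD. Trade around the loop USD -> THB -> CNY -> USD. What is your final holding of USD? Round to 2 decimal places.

5635.08

5000 USD × 32.01 = 160050 THB
160050 THB × 0.2065 = 33050.325 CNY
33050.325 CNY × 0.1705 = 5635.0804125 USD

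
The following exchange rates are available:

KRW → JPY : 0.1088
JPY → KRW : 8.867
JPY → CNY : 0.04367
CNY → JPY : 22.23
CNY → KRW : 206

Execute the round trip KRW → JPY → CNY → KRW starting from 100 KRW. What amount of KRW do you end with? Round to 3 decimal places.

97.877

100 KRW × 0.1088 = 10.88 JPY
10.88 JPY × 0.04367 = 0.4751296 CNY
0.4751296 CNY × 206 = 97.8766976 KRW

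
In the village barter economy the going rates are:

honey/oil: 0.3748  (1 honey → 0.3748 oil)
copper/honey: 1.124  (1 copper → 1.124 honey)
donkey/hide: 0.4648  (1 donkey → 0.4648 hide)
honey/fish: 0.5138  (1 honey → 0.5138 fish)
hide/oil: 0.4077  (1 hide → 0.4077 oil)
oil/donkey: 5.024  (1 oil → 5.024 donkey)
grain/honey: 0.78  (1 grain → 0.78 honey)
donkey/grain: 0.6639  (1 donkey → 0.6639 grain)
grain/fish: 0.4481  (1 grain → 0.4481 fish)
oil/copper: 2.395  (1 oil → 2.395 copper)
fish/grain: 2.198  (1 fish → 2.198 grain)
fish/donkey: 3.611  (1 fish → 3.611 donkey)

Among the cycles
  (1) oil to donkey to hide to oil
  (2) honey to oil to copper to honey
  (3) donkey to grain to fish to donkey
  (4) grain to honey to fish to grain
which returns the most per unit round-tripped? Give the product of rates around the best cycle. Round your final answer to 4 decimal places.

1.0742

(1) 5.024 × 0.4648 × 0.4077 = 0.95204
(2) 0.3748 × 2.395 × 1.124 = 1.00895
(3) 0.6639 × 0.4481 × 3.611 = 1.07425
(4) 0.78 × 0.5138 × 2.198 = 0.88088
Highest is cycle (3) at 1.0742 (>1, arbitrage).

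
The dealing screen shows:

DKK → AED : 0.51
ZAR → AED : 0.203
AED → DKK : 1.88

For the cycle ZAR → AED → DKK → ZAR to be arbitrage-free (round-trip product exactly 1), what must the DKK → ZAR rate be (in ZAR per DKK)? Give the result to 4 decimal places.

2.6203

Known legs of the cycle: 0.203 × 1.88 = 0.38164
For no arbitrage the full-cycle product must be 1, so the missing rate is 1 / 0.38164 ≈ 2.620270.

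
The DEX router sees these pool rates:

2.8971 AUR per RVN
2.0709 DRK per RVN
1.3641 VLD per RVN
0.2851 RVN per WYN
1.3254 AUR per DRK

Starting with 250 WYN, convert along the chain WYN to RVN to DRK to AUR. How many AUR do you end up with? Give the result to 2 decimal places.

250 WYN × 0.2851 = 71.275 RVN
71.275 RVN × 2.0709 = 147.6033975 DRK
147.6033975 DRK × 1.3254 = 195.6335430465 AUR

195.63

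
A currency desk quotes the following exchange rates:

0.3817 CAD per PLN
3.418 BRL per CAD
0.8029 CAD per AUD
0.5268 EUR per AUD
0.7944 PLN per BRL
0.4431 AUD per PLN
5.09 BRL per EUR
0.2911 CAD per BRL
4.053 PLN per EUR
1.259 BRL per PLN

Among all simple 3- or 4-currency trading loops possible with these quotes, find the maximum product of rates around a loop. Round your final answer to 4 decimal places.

1.0364

CAD→BRL→PLN→CAD: 3.418 × 0.7944 × 0.3817 = 1.03641
CAD→BRL→PLN→AUD→CAD: 3.418 × 0.7944 × 0.4431 × 0.8029 = 0.96599
PLN→AUD→EUR→PLN: 0.4431 × 0.5268 × 4.053 = 0.94607
BRL→PLN→AUD→EUR→BRL: 0.7944 × 0.4431 × 0.5268 × 5.09 = 0.94385
Maximum is CAD→BRL→PLN→CAD at 1.0364; arbitrage exists.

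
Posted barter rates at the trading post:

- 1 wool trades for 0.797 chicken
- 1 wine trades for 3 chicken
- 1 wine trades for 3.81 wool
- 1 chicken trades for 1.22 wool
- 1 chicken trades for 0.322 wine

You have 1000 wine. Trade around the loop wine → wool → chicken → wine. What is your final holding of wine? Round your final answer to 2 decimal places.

977.78

1000 wine × 3.81 = 3810 wool
3810 wool × 0.797 = 3036.57 chicken
3036.57 chicken × 0.322 = 977.77554 wine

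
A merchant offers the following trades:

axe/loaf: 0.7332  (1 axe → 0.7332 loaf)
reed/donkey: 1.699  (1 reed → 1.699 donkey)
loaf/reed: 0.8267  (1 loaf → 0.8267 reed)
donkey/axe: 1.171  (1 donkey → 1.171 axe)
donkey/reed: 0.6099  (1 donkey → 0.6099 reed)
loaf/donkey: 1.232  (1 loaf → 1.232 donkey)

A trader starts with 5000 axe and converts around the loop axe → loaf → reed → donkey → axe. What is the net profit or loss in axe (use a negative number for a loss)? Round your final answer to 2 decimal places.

1029.63

5000 axe × 0.7332 = 3666 loaf
3666 loaf × 0.8267 = 3030.6822 reed
3030.6822 reed × 1.699 = 5149.1290578 donkey
5149.1290578 donkey × 1.171 = 6029.6301266838 axe
Net change: 6029.6301266838 − 5000 = 1029.6301266838 axe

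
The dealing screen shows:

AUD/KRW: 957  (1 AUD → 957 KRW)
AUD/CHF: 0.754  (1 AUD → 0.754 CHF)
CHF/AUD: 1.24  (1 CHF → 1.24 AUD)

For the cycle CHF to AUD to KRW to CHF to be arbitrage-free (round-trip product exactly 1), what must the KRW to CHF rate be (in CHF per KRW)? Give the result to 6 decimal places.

0.000843

Known legs of the cycle: 1.24 × 957 = 1186.68
For no arbitrage the full-cycle product must be 1, so the missing rate is 1 / 1186.68 ≈ 0.00084269.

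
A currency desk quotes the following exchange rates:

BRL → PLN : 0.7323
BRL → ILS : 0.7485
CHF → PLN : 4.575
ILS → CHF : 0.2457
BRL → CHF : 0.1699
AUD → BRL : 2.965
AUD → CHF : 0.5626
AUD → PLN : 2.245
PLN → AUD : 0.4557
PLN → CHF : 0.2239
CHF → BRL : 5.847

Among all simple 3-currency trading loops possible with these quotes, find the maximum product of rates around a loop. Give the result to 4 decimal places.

1.1729

CHF→PLN→AUD→CHF: 4.575 × 0.4557 × 0.5626 = 1.17292
CHF→BRL→ILS→CHF: 5.847 × 0.7485 × 0.2457 = 1.07530
BRL→PLN→AUD→BRL: 0.7323 × 0.4557 × 2.965 = 0.98945
CHF→BRL→PLN→CHF: 5.847 × 0.7323 × 0.2239 = 0.95869
Maximum is CHF→PLN→AUD→CHF at 1.1729; arbitrage exists.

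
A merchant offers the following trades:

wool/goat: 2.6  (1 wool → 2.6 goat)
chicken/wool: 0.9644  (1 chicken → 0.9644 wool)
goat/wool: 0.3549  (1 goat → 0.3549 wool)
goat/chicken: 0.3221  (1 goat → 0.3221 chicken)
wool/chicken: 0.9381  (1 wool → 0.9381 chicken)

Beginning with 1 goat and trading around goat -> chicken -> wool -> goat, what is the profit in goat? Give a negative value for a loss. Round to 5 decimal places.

1 goat × 0.3221 = 0.3221 chicken
0.3221 chicken × 0.9644 = 0.31063324 wool
0.31063324 wool × 2.6 = 0.807646424 goat
Net change: 0.807646424 − 1 = -0.192353576 goat

-0.19235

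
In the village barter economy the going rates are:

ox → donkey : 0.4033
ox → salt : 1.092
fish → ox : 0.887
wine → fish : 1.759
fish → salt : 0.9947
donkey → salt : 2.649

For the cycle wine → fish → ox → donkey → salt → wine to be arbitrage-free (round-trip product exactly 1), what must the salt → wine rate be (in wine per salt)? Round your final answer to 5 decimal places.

0.59993

Known legs of the cycle: 1.759 × 0.887 × 0.4033 × 2.649 = 1.6668619756161
For no arbitrage the full-cycle product must be 1, so the missing rate is 1 / 1.6668619756161 ≈ 0.5999297.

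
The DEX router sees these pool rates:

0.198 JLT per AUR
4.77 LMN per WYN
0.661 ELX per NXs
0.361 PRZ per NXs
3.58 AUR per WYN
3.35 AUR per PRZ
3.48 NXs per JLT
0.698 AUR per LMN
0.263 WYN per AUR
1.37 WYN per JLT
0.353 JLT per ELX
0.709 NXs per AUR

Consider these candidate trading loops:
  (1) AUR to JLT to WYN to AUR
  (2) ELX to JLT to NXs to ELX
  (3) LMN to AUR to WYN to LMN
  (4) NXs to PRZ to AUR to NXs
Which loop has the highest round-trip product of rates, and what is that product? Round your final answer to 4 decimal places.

0.9711

(1) 0.198 × 1.37 × 3.58 = 0.97111
(2) 0.353 × 3.48 × 0.661 = 0.81200
(3) 0.698 × 0.263 × 4.77 = 0.87565
(4) 0.361 × 3.35 × 0.709 = 0.85743
Highest is cycle (1) at 0.9711 (≤1, no arbitrage).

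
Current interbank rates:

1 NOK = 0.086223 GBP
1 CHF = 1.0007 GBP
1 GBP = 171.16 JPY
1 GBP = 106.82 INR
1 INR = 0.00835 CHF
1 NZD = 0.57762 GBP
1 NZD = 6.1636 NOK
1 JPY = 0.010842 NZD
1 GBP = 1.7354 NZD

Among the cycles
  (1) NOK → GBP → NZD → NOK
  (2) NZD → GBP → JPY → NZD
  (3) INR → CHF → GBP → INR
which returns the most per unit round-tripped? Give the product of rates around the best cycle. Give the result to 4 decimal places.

(1) 0.086223 × 1.7354 × 6.1636 = 0.92227
(2) 0.57762 × 171.16 × 0.010842 = 1.07190
(3) 0.00835 × 1.0007 × 106.82 = 0.89257
Highest is cycle (2) at 1.0719 (>1, arbitrage).

1.0719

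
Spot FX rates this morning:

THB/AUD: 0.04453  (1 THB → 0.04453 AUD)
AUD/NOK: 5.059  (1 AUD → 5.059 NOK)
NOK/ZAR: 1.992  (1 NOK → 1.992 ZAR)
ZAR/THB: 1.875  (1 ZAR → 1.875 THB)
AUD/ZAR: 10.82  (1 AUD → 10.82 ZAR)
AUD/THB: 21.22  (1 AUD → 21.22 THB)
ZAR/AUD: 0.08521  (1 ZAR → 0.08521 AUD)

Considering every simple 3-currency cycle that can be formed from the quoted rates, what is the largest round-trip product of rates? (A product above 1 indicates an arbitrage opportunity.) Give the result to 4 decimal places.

0.9034

THB→AUD→ZAR→THB: 0.04453 × 10.82 × 1.875 = 0.90340
ZAR→AUD→NOK→ZAR: 0.08521 × 5.059 × 1.992 = 0.85871
Maximum is THB→AUD→ZAR→THB at 0.9034; no arbitrage — every cycle loses value.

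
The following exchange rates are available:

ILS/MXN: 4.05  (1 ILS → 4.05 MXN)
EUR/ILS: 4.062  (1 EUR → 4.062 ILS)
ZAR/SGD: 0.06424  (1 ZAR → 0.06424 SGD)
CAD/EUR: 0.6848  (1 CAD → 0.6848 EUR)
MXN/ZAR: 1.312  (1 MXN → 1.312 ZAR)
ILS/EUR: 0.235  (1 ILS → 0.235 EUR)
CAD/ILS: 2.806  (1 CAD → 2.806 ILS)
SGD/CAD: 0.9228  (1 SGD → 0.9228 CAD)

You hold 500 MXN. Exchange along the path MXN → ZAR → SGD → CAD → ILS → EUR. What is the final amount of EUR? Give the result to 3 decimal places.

25.643

500 MXN × 1.312 = 656 ZAR
656 ZAR × 0.06424 = 42.14144 SGD
42.14144 SGD × 0.9228 = 38.888120832 CAD
38.888120832 CAD × 2.806 = 109.120067054592 ILS
109.120067054592 ILS × 0.235 = 25.64321575782912 EUR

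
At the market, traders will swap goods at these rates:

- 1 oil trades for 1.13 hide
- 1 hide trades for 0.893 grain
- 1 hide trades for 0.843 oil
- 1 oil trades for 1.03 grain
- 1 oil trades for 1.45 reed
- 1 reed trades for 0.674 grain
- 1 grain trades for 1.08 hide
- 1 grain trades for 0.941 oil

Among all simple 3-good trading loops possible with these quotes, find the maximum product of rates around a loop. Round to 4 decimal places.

grain→oil→hide→grain: 0.941 × 1.13 × 0.893 = 0.94955
grain→hide→oil→grain: 1.08 × 0.843 × 1.03 = 0.93775
reed→grain→oil→reed: 0.674 × 0.941 × 1.45 = 0.91964
Maximum is grain→oil→hide→grain at 0.9496; no arbitrage — every cycle loses value.

0.9496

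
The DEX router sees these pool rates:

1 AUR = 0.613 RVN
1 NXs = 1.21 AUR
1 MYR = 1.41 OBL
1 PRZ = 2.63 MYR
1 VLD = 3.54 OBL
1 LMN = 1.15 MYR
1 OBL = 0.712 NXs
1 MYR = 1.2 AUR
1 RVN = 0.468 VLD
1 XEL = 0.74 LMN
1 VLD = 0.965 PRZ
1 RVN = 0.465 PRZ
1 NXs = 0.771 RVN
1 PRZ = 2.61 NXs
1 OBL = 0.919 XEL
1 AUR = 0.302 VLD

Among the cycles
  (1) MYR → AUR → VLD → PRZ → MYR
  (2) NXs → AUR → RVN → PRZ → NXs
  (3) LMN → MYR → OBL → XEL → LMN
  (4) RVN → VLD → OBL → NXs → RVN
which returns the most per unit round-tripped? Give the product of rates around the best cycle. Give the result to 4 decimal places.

1.1027

(1) 1.2 × 0.302 × 0.965 × 2.63 = 0.91975
(2) 1.21 × 0.613 × 0.465 × 2.61 = 0.90020
(3) 1.15 × 1.41 × 0.919 × 0.74 = 1.10272
(4) 0.468 × 3.54 × 0.712 × 0.771 = 0.90946
Highest is cycle (3) at 1.1027 (>1, arbitrage).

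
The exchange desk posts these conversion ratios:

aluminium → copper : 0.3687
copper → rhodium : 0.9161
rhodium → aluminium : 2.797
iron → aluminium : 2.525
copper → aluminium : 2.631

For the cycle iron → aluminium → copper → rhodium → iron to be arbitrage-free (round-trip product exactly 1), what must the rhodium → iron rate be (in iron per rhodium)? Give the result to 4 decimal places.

Known legs of the cycle: 2.525 × 0.3687 × 0.9161 = 0.85285932675
For no arbitrage the full-cycle product must be 1, so the missing rate is 1 / 0.85285932675 ≈ 1.172526.

1.1725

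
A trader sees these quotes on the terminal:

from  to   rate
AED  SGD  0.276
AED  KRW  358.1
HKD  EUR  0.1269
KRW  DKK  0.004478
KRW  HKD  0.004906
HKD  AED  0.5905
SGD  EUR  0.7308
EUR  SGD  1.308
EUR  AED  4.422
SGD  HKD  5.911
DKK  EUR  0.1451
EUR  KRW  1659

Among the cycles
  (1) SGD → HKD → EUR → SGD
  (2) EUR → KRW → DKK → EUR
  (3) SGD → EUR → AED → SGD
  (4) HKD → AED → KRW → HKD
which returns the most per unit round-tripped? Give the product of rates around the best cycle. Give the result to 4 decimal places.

1.0779

(1) 5.911 × 0.1269 × 1.308 = 0.98114
(2) 1659 × 0.004478 × 0.1451 = 1.07795
(3) 0.7308 × 4.422 × 0.276 = 0.89192
(4) 0.5905 × 358.1 × 0.004906 = 1.03741
Highest is cycle (2) at 1.0779 (>1, arbitrage).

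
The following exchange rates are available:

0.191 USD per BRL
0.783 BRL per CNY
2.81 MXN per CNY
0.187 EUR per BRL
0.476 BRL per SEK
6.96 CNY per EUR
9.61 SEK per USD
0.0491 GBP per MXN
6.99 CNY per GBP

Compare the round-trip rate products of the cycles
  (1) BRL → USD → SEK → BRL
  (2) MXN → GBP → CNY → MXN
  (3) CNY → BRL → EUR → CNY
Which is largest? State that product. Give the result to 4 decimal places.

(1) 0.191 × 9.61 × 0.476 = 0.87370
(2) 0.0491 × 6.99 × 2.81 = 0.96442
(3) 0.783 × 0.187 × 6.96 = 1.01909
Highest is cycle (3) at 1.0191 (>1, arbitrage).

1.0191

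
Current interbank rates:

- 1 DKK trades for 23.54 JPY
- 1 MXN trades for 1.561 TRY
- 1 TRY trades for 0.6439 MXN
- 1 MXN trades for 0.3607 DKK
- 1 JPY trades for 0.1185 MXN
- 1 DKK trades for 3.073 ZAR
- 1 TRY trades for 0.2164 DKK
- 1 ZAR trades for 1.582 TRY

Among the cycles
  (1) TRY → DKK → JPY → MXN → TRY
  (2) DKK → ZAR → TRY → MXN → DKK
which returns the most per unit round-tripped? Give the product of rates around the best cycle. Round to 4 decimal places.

1.1291

(1) 0.2164 × 23.54 × 0.1185 × 1.561 = 0.94229
(2) 3.073 × 1.582 × 0.6439 × 0.3607 = 1.12910
Highest is cycle (2) at 1.1291 (>1, arbitrage).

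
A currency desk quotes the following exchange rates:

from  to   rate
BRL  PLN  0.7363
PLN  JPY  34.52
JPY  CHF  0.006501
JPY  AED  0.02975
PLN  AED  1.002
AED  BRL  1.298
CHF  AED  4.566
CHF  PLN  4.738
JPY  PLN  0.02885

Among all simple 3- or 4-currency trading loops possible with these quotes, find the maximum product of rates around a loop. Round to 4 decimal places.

1.0633

JPY→CHF→PLN→JPY: 0.006501 × 4.738 × 34.52 = 1.06328
BRL→PLN→JPY→AED→BRL: 0.7363 × 34.52 × 0.02975 × 1.298 = 0.98149
BRL→PLN→AED→BRL: 0.7363 × 1.002 × 1.298 = 0.95763
Maximum is JPY→CHF→PLN→JPY at 1.0633; arbitrage exists.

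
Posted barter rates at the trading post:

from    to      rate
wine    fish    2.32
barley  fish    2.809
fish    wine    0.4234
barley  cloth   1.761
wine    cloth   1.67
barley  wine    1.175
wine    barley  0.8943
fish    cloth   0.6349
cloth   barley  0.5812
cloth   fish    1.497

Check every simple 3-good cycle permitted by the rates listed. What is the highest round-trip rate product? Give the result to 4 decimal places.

cloth→barley→wine→cloth: 0.5812 × 1.175 × 1.67 = 1.14046
fish→wine→barley→fish: 0.4234 × 0.8943 × 2.809 = 1.06362
fish→wine→cloth→fish: 0.4234 × 1.67 × 1.497 = 1.05850
fish→cloth→barley→fish: 0.6349 × 0.5812 × 2.809 = 1.03653
Maximum is cloth→barley→wine→cloth at 1.1405; arbitrage exists.

1.1405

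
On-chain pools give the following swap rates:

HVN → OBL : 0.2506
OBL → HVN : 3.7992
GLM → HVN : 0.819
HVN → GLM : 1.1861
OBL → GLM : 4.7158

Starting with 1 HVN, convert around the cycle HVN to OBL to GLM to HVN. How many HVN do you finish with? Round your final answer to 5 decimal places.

1 HVN × 0.2506 = 0.2506 OBL
0.2506 OBL × 4.7158 = 1.18177948 GLM
1.18177948 GLM × 0.819 = 0.96787739412 HVN

0.96788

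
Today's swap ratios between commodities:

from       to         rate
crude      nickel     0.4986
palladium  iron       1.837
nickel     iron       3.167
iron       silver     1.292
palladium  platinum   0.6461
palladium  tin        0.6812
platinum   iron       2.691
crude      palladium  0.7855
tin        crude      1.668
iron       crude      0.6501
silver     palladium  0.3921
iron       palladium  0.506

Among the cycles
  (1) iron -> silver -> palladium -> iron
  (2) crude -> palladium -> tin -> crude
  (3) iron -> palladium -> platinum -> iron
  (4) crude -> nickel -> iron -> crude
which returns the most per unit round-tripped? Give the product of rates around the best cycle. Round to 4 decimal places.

1.0266

(1) 1.292 × 0.3921 × 1.837 = 0.93061
(2) 0.7855 × 0.6812 × 1.668 = 0.89252
(3) 0.506 × 0.6461 × 2.691 = 0.87976
(4) 0.4986 × 3.167 × 0.6501 = 1.02655
Highest is cycle (4) at 1.0266 (>1, arbitrage).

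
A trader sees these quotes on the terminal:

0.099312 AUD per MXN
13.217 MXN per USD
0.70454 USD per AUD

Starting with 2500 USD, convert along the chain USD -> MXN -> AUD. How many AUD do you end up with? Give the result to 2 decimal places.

2500 USD × 13.217 = 33042.5 MXN
33042.5 MXN × 0.099312 = 3281.51676 AUD

3281.52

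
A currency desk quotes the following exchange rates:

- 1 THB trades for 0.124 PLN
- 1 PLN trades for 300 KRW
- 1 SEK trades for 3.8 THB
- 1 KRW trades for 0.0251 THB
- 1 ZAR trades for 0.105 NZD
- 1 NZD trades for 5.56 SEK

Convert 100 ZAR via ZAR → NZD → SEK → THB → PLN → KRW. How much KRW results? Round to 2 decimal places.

8252.60

100 ZAR × 0.105 = 10.5 NZD
10.5 NZD × 5.56 = 58.38 SEK
58.38 SEK × 3.8 = 221.844 THB
221.844 THB × 0.124 = 27.508656 PLN
27.508656 PLN × 300 = 8252.5968 KRW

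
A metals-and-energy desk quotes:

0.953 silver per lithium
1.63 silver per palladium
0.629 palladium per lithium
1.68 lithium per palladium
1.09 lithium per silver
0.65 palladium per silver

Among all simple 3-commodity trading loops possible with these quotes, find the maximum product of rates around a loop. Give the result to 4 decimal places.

1.1175

palladium→silver→lithium→palladium: 1.63 × 1.09 × 0.629 = 1.11754
palladium→lithium→silver→palladium: 1.68 × 0.953 × 0.65 = 1.04068
Maximum is palladium→silver→lithium→palladium at 1.1175; arbitrage exists.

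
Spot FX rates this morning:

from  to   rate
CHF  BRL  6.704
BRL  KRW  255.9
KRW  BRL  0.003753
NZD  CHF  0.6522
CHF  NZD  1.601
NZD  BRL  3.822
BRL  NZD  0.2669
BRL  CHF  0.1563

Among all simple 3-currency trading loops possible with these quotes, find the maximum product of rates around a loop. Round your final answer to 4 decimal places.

1.1670

NZD→CHF→BRL→NZD: 0.6522 × 6.704 × 0.2669 = 1.16698
NZD→BRL→CHF→NZD: 3.822 × 0.1563 × 1.601 = 0.95640
Maximum is NZD→CHF→BRL→NZD at 1.1670; arbitrage exists.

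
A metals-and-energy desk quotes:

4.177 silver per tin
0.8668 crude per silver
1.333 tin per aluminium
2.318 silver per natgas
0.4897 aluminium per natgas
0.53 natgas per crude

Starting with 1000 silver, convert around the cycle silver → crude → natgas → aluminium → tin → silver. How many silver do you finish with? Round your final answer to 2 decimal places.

1252.62

1000 silver × 0.8668 = 866.8 crude
866.8 crude × 0.53 = 459.404 natgas
459.404 natgas × 0.4897 = 224.9701388 aluminium
224.9701388 aluminium × 1.333 = 299.8851950204 tin
299.8851950204 tin × 4.177 = 1252.6204596002108 silver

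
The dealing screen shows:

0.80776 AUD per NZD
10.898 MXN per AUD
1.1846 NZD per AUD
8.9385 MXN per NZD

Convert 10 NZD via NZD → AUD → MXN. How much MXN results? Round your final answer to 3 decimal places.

10 NZD × 0.80776 = 8.0776 AUD
8.0776 AUD × 10.898 = 88.0296848 MXN

88.030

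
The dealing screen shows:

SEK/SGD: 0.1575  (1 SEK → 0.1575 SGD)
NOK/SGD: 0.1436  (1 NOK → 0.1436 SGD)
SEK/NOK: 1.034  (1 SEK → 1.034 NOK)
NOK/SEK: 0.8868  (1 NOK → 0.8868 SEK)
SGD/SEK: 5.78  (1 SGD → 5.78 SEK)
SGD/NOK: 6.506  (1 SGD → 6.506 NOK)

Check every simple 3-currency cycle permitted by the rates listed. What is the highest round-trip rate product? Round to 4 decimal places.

0.9087

SGD→NOK→SEK→SGD: 6.506 × 0.8868 × 0.1575 = 0.90870
SGD→SEK→NOK→SGD: 5.78 × 1.034 × 0.1436 = 0.85823
Maximum is SGD→NOK→SEK→SGD at 0.9087; no arbitrage — every cycle loses value.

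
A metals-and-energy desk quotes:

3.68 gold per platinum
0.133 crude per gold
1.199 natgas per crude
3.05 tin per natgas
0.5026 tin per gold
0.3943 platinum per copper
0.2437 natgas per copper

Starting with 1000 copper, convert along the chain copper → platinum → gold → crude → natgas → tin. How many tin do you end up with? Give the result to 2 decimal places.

1000 copper × 0.3943 = 394.3 platinum
394.3 platinum × 3.68 = 1451.024 gold
1451.024 gold × 0.133 = 192.986192 crude
192.986192 crude × 1.199 = 231.390444208 natgas
231.390444208 natgas × 3.05 = 705.7408548344 tin

705.74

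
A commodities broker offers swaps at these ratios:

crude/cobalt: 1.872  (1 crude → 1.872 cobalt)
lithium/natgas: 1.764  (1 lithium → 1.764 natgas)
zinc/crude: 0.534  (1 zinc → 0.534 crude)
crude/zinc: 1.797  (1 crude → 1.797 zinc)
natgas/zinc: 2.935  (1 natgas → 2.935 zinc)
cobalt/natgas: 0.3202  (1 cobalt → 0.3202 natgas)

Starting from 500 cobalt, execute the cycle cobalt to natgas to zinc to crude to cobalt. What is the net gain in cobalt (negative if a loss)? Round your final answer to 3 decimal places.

-30.272

500 cobalt × 0.3202 = 160.1 natgas
160.1 natgas × 2.935 = 469.8935 zinc
469.8935 zinc × 0.534 = 250.923129 crude
250.923129 crude × 1.872 = 469.728097488 cobalt
Net change: 469.728097488 − 500 = -30.271902512 cobalt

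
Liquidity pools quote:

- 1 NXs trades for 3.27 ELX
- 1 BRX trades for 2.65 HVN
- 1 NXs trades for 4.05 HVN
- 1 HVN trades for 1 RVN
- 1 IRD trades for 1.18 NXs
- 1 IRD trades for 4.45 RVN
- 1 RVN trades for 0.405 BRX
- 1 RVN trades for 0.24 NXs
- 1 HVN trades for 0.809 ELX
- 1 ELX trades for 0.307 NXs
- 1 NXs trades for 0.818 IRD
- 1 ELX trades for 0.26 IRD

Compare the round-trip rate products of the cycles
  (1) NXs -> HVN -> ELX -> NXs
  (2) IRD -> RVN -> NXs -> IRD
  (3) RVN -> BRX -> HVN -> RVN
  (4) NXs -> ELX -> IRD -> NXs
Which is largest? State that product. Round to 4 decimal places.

1.0733

(1) 4.05 × 0.809 × 0.307 = 1.00587
(2) 4.45 × 0.24 × 0.818 = 0.87362
(3) 0.405 × 2.65 × 1 = 1.07325
(4) 3.27 × 0.26 × 1.18 = 1.00324
Highest is cycle (3) at 1.0733 (>1, arbitrage).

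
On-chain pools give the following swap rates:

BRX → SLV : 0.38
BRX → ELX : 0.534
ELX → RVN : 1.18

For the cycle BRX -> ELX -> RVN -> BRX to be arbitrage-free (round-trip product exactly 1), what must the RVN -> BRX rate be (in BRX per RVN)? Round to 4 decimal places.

1.5870

Known legs of the cycle: 0.534 × 1.18 = 0.63012
For no arbitrage the full-cycle product must be 1, so the missing rate is 1 / 0.63012 ≈ 1.586999.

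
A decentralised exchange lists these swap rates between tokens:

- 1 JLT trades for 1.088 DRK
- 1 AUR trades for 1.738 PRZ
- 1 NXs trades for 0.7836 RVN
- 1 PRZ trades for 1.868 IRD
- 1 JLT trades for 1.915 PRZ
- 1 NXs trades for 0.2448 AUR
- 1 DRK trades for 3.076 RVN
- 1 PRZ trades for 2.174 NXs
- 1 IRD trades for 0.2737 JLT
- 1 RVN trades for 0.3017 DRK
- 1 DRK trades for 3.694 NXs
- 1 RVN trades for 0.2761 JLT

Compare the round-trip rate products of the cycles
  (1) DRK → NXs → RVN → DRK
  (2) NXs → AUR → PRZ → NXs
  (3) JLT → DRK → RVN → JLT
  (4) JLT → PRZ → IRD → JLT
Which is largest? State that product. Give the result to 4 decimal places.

(1) 3.694 × 0.7836 × 0.3017 = 0.87331
(2) 0.2448 × 1.738 × 2.174 = 0.92496
(3) 1.088 × 3.076 × 0.2761 = 0.92402
(4) 1.915 × 1.868 × 0.2737 = 0.97909
Highest is cycle (4) at 0.9791 (≤1, no arbitrage).

0.9791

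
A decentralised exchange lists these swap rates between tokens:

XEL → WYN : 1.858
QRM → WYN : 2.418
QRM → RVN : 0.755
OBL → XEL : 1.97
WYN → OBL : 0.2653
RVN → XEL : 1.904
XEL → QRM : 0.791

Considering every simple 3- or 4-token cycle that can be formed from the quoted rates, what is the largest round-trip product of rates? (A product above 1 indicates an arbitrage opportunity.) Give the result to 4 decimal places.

XEL→QRM→RVN→XEL: 0.791 × 0.755 × 1.904 = 1.13708
XEL→QRM→WYN→OBL→XEL: 0.791 × 2.418 × 0.2653 × 1.97 = 0.99962
XEL→WYN→OBL→XEL: 1.858 × 0.2653 × 1.97 = 0.97107
Maximum is XEL→QRM→RVN→XEL at 1.1371; arbitrage exists.

1.1371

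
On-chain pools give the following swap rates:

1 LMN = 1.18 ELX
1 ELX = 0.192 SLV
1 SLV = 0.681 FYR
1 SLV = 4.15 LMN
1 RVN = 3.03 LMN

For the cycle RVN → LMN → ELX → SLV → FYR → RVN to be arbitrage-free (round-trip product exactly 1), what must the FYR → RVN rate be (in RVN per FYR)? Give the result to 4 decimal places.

2.1391

Known legs of the cycle: 3.03 × 1.18 × 0.192 × 0.681 = 0.4674907008
For no arbitrage the full-cycle product must be 1, so the missing rate is 1 / 0.4674907008 ≈ 2.139080.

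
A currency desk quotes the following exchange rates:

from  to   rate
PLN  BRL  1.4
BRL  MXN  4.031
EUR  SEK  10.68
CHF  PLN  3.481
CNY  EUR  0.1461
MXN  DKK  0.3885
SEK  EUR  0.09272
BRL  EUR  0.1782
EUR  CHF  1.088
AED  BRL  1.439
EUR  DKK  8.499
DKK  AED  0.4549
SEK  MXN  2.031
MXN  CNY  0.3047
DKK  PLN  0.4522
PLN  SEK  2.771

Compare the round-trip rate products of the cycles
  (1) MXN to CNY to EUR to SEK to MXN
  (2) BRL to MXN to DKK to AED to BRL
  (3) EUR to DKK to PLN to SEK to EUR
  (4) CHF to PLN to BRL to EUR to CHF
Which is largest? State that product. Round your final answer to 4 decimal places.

(1) 0.3047 × 0.1461 × 10.68 × 2.031 = 0.96561
(2) 4.031 × 0.3885 × 0.4549 × 1.439 = 1.02513
(3) 8.499 × 0.4522 × 2.771 × 0.09272 = 0.98743
(4) 3.481 × 1.4 × 0.1782 × 1.088 = 0.94486
Highest is cycle (2) at 1.0251 (>1, arbitrage).

1.0251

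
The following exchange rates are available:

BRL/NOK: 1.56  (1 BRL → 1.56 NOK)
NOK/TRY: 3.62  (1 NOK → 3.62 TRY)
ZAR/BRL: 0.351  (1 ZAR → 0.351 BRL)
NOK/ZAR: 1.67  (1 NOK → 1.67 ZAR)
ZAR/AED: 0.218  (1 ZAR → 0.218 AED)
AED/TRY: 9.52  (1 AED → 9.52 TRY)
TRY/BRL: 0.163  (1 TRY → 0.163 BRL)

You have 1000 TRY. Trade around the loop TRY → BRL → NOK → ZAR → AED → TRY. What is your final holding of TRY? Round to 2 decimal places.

881.30

1000 TRY × 0.163 = 163 BRL
163 BRL × 1.56 = 254.28 NOK
254.28 NOK × 1.67 = 424.6476 ZAR
424.6476 ZAR × 0.218 = 92.5731768 AED
92.5731768 AED × 9.52 = 881.296643136 TRY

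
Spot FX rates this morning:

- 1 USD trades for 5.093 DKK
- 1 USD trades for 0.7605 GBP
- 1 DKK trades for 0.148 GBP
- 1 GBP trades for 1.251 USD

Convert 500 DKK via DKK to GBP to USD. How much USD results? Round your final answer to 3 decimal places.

92.574

500 DKK × 0.148 = 74 GBP
74 GBP × 1.251 = 92.574 USD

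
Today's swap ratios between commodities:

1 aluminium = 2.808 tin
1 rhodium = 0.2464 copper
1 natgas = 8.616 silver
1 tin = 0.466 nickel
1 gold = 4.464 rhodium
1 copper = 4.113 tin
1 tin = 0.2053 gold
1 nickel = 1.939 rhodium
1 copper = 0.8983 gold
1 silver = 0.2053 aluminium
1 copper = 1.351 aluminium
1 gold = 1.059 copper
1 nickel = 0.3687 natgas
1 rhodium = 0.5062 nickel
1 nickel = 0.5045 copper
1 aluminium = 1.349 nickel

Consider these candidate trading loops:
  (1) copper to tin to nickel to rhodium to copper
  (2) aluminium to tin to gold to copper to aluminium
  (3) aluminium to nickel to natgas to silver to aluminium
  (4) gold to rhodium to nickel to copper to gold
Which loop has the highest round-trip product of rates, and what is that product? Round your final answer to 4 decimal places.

(1) 4.113 × 0.466 × 1.939 × 0.2464 = 0.91572
(2) 2.808 × 0.2053 × 1.059 × 1.351 = 0.82478
(3) 1.349 × 0.3687 × 8.616 × 0.2053 = 0.87979
(4) 4.464 × 0.5062 × 0.5045 × 0.8983 = 1.02407
Highest is cycle (4) at 1.0241 (>1, arbitrage).

1.0241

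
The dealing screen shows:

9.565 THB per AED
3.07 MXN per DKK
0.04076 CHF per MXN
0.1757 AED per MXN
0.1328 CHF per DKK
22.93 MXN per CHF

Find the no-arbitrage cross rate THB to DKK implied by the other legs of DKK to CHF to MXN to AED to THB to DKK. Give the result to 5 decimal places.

Known legs of the cycle: 0.1328 × 22.93 × 0.1757 × 9.565 = 5.117511951832
For no arbitrage the full-cycle product must be 1, so the missing rate is 1 / 5.117511951832 ≈ 0.1954075.

0.19541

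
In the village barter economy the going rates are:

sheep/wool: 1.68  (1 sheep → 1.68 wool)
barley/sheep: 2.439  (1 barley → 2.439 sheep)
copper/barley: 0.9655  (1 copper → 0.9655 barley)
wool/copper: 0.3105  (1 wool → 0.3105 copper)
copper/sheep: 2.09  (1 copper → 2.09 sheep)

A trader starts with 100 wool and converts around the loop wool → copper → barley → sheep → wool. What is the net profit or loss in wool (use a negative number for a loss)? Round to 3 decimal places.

100 wool × 0.3105 = 31.05 copper
31.05 copper × 0.9655 = 29.978775 barley
29.978775 barley × 2.439 = 73.118232225 sheep
73.118232225 sheep × 1.68 = 122.838630138 wool
Net change: 122.838630138 − 100 = 22.838630138 wool

22.839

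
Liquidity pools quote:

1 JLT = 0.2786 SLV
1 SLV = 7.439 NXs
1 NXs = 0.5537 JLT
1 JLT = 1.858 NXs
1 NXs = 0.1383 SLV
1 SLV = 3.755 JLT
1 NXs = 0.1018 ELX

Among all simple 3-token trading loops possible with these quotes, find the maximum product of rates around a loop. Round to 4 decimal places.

NXs→JLT→SLV→NXs: 0.5537 × 0.2786 × 7.439 = 1.14755
NXs→SLV→JLT→NXs: 0.1383 × 3.755 × 1.858 = 0.96489
Maximum is NXs→JLT→SLV→NXs at 1.1475; arbitrage exists.

1.1475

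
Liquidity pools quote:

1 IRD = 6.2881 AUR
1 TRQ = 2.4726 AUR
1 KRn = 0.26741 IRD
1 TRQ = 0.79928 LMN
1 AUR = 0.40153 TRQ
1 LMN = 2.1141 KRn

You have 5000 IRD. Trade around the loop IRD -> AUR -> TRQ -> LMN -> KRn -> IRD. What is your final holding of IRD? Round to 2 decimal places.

5000 IRD × 6.2881 = 31440.5 AUR
31440.5 AUR × 0.40153 = 12624.303965 TRQ
12624.303965 TRQ × 0.79928 = 10090.3536731452 LMN
10090.3536731452 LMN × 2.1141 = 21332.01670039626732 KRn
21332.01670039626732 KRn × 0.26741 = 5704.3945858529658440412 IRD

5704.39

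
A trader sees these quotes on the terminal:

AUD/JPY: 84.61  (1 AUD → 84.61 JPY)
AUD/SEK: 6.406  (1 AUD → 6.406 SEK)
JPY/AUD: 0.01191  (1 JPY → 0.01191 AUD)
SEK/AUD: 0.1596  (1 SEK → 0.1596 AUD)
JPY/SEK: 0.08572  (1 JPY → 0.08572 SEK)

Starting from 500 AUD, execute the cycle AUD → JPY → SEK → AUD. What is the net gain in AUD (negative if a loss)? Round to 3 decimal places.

78.771

500 AUD × 84.61 = 42305 JPY
42305 JPY × 0.08572 = 3626.3846 SEK
3626.3846 SEK × 0.1596 = 578.77098216 AUD
Net change: 578.77098216 − 500 = 78.77098216 AUD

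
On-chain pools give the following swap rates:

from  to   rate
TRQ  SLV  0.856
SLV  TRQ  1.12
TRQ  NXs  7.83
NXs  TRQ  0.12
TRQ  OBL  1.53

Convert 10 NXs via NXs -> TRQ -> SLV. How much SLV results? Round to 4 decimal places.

1.0272

10 NXs × 0.12 = 1.2 TRQ
1.2 TRQ × 0.856 = 1.0272 SLV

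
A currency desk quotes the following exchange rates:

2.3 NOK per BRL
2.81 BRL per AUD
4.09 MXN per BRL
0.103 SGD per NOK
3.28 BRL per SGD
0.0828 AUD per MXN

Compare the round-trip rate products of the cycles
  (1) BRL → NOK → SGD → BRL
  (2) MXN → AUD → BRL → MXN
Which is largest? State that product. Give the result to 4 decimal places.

0.9516

(1) 2.3 × 0.103 × 3.28 = 0.77703
(2) 0.0828 × 2.81 × 4.09 = 0.95161
Highest is cycle (2) at 0.9516 (≤1, no arbitrage).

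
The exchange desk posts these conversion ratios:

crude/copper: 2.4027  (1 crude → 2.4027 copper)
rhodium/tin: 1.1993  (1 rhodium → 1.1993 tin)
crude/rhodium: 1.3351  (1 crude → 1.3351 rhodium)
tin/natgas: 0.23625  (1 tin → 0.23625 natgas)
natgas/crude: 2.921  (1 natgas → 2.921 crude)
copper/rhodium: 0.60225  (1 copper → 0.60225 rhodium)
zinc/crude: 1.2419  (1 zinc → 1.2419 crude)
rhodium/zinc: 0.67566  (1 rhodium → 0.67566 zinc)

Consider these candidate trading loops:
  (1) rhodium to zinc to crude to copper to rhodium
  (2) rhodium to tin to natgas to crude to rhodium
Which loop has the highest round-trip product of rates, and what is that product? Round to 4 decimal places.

(1) 0.67566 × 1.2419 × 2.4027 × 0.60225 = 1.21420
(2) 1.1993 × 0.23625 × 2.921 × 1.3351 = 1.10496
Highest is cycle (1) at 1.2142 (>1, arbitrage).

1.2142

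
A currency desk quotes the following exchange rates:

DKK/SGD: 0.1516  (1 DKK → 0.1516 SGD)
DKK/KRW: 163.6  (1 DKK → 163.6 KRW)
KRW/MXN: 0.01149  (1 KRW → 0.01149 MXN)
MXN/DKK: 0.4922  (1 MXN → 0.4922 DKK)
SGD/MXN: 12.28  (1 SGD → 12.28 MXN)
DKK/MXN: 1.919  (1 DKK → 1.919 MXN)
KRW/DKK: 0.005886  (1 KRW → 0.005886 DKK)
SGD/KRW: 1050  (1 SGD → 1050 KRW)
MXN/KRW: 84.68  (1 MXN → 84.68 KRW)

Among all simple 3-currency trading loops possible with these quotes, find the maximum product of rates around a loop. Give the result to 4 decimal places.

MXN→KRW→DKK→MXN: 84.68 × 0.005886 × 1.919 = 0.95648
SGD→KRW→DKK→SGD: 1050 × 0.005886 × 0.1516 = 0.93693
MXN→DKK→KRW→MXN: 0.4922 × 163.6 × 0.01149 = 0.92522
SGD→MXN→DKK→SGD: 12.28 × 0.4922 × 0.1516 = 0.91630
Maximum is MXN→KRW→DKK→MXN at 0.9565; no arbitrage — every cycle loses value.

0.9565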